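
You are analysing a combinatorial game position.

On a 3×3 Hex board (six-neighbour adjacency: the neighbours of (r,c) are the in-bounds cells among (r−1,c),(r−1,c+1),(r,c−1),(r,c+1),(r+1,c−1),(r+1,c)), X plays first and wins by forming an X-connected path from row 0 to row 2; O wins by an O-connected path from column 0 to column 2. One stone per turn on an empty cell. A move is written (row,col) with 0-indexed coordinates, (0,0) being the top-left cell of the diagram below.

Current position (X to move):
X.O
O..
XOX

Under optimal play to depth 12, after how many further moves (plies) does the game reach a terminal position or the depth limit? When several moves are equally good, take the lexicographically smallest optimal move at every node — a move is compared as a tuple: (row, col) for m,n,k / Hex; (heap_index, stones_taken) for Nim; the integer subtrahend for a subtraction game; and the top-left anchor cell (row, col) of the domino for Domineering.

[X.O/O../XOX] X move#1: (0,1):-1/XXO/O../XOX*, (1,1):-1/X.O/OX./XOX, (1,2):-1/X.O/O.X/XOX
[XXO/O../XOX] O move#2: (1,1):+1/XXO/OO./XOX*, (1,2):-1/XXO/O.O/XOX
[XXO/OO./XOX] end (terminal -1, X#3); searched X.O/O../XOX to 12

PV length from [X.O/O../XOX]: 2 plies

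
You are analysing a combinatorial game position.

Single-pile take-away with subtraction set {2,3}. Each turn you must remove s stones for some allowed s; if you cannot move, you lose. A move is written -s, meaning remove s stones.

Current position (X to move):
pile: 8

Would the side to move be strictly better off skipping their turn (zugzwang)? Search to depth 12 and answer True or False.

ply 1, X at 8 | -2=+1→6*; -3=+1→5
ply 2, O at 6 | -2=-1→4*; -3=-1→3
ply 3, X at 4 | -2=-1→2; -3=+1→1*
ply 4: 1 is terminal -1 (O); from 8 depth 12
suppose X passes — search the same position with O to move:
pass> ply 1, O at 8 | -2=+1→6*; -3=+1→5
pass> ply 2, X at 6 | -2=-1→4*; -3=-1→3
pass> ply 3, O at 4 | -2=-1→2; -3=+1→1*
pass> ply 4: 1 is terminal -1 (X); from 8 depth 12
for X: play +1, pass -1

zugzwang(8, X) = False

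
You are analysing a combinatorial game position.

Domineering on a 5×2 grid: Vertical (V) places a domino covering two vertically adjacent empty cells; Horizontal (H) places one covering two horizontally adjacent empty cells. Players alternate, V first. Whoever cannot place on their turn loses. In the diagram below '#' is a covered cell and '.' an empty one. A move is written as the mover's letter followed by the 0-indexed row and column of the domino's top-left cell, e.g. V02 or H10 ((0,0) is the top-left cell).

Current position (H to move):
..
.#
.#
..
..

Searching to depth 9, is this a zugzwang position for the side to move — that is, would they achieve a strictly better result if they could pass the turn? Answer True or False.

zugzwang(../.#/.#/../.., H) = False

ply 1, H at ../.#/.#/../.. | H00=-1→##/.#/.#/../..; H30=+1→../.#/.#/##/..*; H40=+1→../.#/.#/../##
ply 2, V at ../.#/.#/##/.. | V00=-1→#./##/.#/##/..*; V10=-1→../##/##/##/..
ply 3, H at #./##/.#/##/.. | H40=+1→#./##/.#/##/##*
ply 4: #./##/.#/##/## is terminal -1 (V); from ../.#/.#/../.. depth 9
pass branch (V moves first from the same position):
  | ply 1, V at ../.#/.#/../.. | V00=-1→#./##/.#/../..; V10=-1→../##/##/../..; V20=+1→../.#/##/#./..*; V30=+1→../.#/.#/#./#.; V31=+1→../.#/.#/.#/.#
  | ply 2, H at ../.#/##/#./.. | H00=-1→##/.#/##/#./..*; H40=-1→../.#/##/#./##
  | ply 3, V at ##/.#/##/#./.. | V31=+1→##/.#/##/##/.#*
  | ply 4: ##/.#/##/##/.# is terminal -1 (H); from ../.#/.#/../.. depth 9
H moving scores +1; H passing scores -1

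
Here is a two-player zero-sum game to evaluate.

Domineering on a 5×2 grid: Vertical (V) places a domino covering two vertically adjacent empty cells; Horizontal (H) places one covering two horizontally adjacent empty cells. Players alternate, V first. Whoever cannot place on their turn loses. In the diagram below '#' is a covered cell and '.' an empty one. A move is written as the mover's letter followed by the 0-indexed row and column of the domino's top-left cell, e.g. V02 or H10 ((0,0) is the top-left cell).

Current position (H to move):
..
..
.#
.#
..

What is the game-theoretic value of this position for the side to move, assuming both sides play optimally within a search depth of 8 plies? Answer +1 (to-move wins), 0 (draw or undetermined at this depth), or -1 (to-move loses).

p1 H@[../../.#/.#/..]: H00[##/../.#/.#/..]+1* H10[../##/.#/.#/..]+1 H40[../../.#/.#/##]-1
p2 V@[##/../.#/.#/..]: V10[##/#./##/.#/..]-1* V20[##/../##/##/..]-1 V30[##/../.#/##/#.]-1
p3 H@[##/#./##/.#/..]: H40[##/#./##/.#/##]+1*
p4 V@[##/#./##/.#/##] terminal -1; root [../../.#/.#/..] d8

value(../../.#/.#/.., H) = +1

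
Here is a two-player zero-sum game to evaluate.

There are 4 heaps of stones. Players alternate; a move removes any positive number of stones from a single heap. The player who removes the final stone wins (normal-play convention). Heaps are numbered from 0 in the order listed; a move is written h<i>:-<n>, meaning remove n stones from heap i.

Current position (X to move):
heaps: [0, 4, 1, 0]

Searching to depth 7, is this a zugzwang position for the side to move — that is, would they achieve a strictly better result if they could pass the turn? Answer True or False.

p1 X@[(0,4,1,0)]: h1:-1[(0,3,1,0)]-1 h1:-2[(0,2,1,0)]-1 h1:-3[(0,1,1,0)]+1* h1:-4[(0,0,1,0)]-1 h2:-1[(0,4,0,0)]-1
p2 O@[(0,1,1,0)]: h1:-1[(0,0,1,0)]-1* h2:-1[(0,1,0,0)]-1
p3 X@[(0,0,1,0)]: h2:-1[(0,0,0,0)]+1*
p4 O@[(0,0,0,0)] terminal -1; root [(0,4,1,0)] d7
suppose X passes — search the same position with O to move:
pass> p1 O@[(0,4,1,0)]: h1:-1[(0,3,1,0)]-1 h1:-2[(0,2,1,0)]-1 h1:-3[(0,1,1,0)]+1* h1:-4[(0,0,1,0)]-1 h2:-1[(0,4,0,0)]-1
pass> p2 X@[(0,1,1,0)]: h1:-1[(0,0,1,0)]-1* h2:-1[(0,1,0,0)]-1
pass> p3 O@[(0,0,1,0)]: h2:-1[(0,0,0,0)]+1*
pass> p4 X@[(0,0,0,0)] terminal -1; root [(0,4,1,0)] d7
for X: play +1, pass -1

zugzwang((0,4,1,0), X) = False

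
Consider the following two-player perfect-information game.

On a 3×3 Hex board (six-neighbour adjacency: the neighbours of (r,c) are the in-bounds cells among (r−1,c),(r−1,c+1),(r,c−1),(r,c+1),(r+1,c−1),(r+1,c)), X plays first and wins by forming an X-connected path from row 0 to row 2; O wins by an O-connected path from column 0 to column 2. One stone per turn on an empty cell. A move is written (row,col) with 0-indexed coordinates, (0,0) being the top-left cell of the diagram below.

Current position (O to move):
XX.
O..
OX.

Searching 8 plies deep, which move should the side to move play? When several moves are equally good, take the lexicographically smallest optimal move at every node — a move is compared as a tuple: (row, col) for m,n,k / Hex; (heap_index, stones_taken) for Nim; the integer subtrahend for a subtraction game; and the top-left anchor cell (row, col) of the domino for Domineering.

[XX./O../OX.] O move#1: (0,2):-1/XXO/O../OX., (1,1):+1/XX./OO./OX.*, (1,2):-1/XX./O.O/OX., (2,2):-1/XX./O../OXO
[XX./OO./OX.] X move#2: (0,2):-1/XXX/OO./OX.*, (1,2):-1/XX./OOX/OX., (2,2):-1/XX./OO./OXX
[XXX/OO./OX.] O move#3: (1,2):+1/XXX/OOO/OX.*, (2,2):-1/XXX/OO./OXO
[XXX/OOO/OX.] end (terminal -1, X#4); searched XX./O../OX. to 8

O's best at [XX./O../OX.]: (1,1)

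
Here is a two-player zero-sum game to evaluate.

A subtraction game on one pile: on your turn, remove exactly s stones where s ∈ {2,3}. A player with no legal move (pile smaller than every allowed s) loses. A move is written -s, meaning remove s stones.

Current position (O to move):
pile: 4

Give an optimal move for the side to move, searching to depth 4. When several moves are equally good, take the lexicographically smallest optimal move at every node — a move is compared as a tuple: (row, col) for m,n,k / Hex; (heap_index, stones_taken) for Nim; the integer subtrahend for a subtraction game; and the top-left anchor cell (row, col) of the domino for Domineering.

p1 O@[4]: -2[2]-1 -3[1]+1*
p2 X@[1] terminal -1; root [4] d4

O's best at [4]: -3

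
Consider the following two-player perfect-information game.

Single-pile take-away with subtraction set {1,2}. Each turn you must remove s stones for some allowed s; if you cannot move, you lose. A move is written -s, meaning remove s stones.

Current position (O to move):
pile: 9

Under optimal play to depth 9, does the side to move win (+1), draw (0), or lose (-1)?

ply 1, O at 9 | -1=-1→8*; -2=-1→7
ply 2, X at 8 | -1=-1→7; -2=+1→6*
ply 3, O at 6 | -1=-1→5*; -2=-1→4
ply 4, X at 5 | -1=-1→4; -2=+1→3*
ply 5, O at 3 | -1=-1→2*; -2=-1→1
ply 6, X at 2 | -1=-1→1; -2=+1→0*
ply 7: 0 is terminal -1 (O); from 9 depth 9

value(9, O) = -1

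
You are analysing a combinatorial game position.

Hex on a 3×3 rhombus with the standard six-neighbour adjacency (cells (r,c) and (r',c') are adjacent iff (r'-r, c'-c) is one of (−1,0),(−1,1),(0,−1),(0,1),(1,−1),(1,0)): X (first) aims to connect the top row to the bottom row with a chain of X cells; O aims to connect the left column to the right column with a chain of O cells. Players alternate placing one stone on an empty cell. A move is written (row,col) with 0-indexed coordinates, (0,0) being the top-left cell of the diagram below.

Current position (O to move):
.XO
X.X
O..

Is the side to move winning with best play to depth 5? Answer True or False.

[.XO/X.X/O..] O move#1: (0,0):-1/OXO/X.X/O.., (1,1):+1/.XO/XOX/O..*, (2,1):+1/.XO/X.X/OO., (2,2):+1/.XO/X.X/O.O
[.XO/XOX/O..] end (terminal -1, X#2); searched .XO/X.X/O.. to 5

O winning at [.XO/X.X/O..]: True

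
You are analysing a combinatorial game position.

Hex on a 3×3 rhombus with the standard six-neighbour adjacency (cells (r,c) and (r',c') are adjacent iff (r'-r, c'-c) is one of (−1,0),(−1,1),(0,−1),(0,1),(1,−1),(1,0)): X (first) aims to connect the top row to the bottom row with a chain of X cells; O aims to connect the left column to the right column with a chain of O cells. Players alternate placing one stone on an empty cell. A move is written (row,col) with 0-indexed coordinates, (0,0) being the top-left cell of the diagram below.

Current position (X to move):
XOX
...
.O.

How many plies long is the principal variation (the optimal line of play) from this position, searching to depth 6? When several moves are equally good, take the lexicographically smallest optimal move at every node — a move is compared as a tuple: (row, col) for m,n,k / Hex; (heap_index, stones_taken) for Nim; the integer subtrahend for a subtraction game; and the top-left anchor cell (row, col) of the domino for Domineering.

PV length from [XOX/.../.O.]: 5 plies

p1 X@[XOX/.../.O.]: (1,0)[XOX/X../.O.]-1 (1,1)[XOX/.X./.O.]-1 (1,2)[XOX/..X/.O.]+1* (2,0)[XOX/.../XO.]+1 (2,2)[XOX/.../.OX]+1
p2 O@[XOX/..X/.O.]: (1,0)[XOX/O.X/.O.]-1* (1,1)[XOX/.OX/.O.]-1 (2,0)[XOX/..X/OO.]-1 (2,2)[XOX/..X/.OO]-1
p3 X@[XOX/O.X/.O.]: (1,1)[XOX/OXX/.O.]+1* (2,0)[XOX/O.X/XO.]+1 (2,2)[XOX/O.X/.OX]+1
p4 O@[XOX/OXX/.O.]: (2,0)[XOX/OXX/OO.]-1* (2,2)[XOX/OXX/.OO]-1
p5 X@[XOX/OXX/OO.]: (2,2)[XOX/OXX/OOX]+1*
p6 O@[XOX/OXX/OOX] terminal -1; root [XOX/.../.O.] d6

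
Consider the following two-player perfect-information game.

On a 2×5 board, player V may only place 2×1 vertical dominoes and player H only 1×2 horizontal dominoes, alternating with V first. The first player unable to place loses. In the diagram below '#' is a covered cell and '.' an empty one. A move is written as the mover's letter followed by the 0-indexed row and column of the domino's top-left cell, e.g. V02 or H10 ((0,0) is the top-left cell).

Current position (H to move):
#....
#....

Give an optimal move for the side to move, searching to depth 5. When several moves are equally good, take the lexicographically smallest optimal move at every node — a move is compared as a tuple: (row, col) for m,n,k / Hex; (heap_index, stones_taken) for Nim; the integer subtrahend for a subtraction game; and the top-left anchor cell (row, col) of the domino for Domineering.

p1 H@[#..../#....]: H01[###../#....]-1 H02[#.##./#....]+1* H03[#..##/#....]-1 H11[#..../###..]-1 H12[#..../#.##.]+1 H13[#..../#..##]-1
p2 V@[#.##./#....]: V01[####./##...]-1* V04[#.###/#...#]-1
p3 H@[####./##...]: H12[####./####.]-1 H13[####./##.##]+1*
p4 V@[####./##.##] terminal -1; root [#..../#....] d5

H's best at [#..../#....]: H02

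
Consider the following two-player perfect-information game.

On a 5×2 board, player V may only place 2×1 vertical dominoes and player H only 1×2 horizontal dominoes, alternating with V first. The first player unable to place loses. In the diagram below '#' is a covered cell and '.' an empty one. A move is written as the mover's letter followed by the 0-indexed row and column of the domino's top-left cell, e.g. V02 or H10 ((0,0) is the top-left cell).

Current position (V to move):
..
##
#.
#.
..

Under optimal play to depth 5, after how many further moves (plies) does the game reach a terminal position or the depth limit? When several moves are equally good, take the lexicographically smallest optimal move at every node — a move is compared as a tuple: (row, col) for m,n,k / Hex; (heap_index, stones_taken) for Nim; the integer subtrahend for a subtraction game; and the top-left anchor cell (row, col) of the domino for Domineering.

PV length from [../##/#./#./..]: 2 plies

[../##/#./#./..] V move#1: V21:-1/../##/##/##/..*, V31:-1/../##/#./##/.#
[../##/##/##/..] H move#2: H00:+1/##/##/##/##/..*, H40:+1/../##/##/##/##
[##/##/##/##/..] end (terminal -1, V#3); searched ../##/#./#./.. to 5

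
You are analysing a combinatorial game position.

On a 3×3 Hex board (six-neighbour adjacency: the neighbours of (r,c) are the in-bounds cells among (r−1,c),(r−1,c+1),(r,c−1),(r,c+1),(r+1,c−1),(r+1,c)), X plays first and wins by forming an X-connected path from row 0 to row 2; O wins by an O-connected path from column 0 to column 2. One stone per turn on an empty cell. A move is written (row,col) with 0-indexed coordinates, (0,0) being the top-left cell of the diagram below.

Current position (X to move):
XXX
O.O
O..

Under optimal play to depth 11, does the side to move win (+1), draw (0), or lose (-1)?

p1 X@[XXX/O.O/O..]: (1,1)[XXX/OXO/O..]-1* (2,1)[XXX/O.O/OX.]-1 (2,2)[XXX/O.O/O.X]-1
p2 O@[XXX/OXO/O..]: (2,1)[XXX/OXO/OO.]+1* (2,2)[XXX/OXO/O.O]-1
p3 X@[XXX/OXO/OO.] terminal -1; root [XXX/O.O/O..] d11

value(XXX/O.O/O.., X) = -1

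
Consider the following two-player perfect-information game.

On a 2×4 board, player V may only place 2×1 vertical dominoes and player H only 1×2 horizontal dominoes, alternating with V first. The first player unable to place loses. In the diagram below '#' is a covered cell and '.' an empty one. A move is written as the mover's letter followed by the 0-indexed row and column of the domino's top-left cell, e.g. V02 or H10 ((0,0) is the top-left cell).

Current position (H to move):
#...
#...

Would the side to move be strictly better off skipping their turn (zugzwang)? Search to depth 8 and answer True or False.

[#.../#...] H move#1: H01:+1/###./#...*, H02:+1/#.##/#..., H11:+1/#.../###., H12:+1/#.../#.##
[###./#...] V move#2: V03:-1/####/#..#*
[####/#..#] H move#3: H11:+1/####/####*
[####/####] end (terminal -1, V#4); searched #.../#... to 8
if H skipped the turn, V would face:
~ [#.../#...] V move#1: V01:-1/##../##.., V02:+1/#.#./#.#.*, V03:-1/#..#/#..#
~ [#.#./#.#.] end (terminal -1, H#2); searched #.../#... to 8
compare (H): move=+1 vs pass=-1

zugzwang(#.../#..., H) = False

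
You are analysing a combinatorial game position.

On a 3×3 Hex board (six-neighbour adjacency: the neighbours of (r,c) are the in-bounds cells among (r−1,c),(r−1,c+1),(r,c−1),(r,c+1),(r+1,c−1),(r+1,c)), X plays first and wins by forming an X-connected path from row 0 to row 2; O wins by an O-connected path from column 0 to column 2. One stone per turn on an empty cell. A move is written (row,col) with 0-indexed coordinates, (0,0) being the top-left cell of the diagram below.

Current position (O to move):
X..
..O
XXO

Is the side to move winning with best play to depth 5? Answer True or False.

O winning at [X../..O/XXO]: False

p1 O@[X../..O/XXO]: (0,1)[XO./..O/XXO]-1* (0,2)[X.O/..O/XXO]-1 (1,0)[X../O.O/XXO]-1 (1,1)[X../.OO/XXO]-1
p2 X@[XO./..O/XXO]: (0,2)[XOX/..O/XXO]+1* (1,0)[XO./X.O/XXO]+1 (1,1)[XO./.XO/XXO]+1
p3 O@[XOX/..O/XXO]: (1,0)[XOX/O.O/XXO]-1* (1,1)[XOX/.OO/XXO]-1
p4 X@[XOX/O.O/XXO]: (1,1)[XOX/OXO/XXO]+1*
p5 O@[XOX/OXO/XXO] terminal -1; root [X../..O/XXO] d5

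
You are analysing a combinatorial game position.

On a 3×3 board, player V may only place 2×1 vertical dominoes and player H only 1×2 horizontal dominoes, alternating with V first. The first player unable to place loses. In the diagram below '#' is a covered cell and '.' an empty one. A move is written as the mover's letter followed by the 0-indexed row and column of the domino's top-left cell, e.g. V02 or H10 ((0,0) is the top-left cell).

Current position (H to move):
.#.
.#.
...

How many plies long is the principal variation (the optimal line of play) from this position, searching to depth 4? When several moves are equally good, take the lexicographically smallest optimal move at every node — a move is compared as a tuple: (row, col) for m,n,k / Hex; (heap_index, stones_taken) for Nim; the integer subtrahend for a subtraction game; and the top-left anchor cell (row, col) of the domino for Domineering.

PV length from [.#./.#./...]: 2 plies

p1 H@[.#./.#./...]: H20[.#./.#./##.]-1* H21[.#./.#./.##]-1
p2 V@[.#./.#./##.]: V00[##./##./##.]+1* V02[.##/.##/##.]+1 V12[.#./.##/###]+1
p3 H@[##./##./##.] terminal -1; root [.#./.#./...] d4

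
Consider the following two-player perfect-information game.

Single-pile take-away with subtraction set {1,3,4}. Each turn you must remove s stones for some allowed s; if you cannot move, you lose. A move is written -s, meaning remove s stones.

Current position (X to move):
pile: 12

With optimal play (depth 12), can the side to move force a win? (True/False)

p1 X@[12]: -1[11]-1 -3[9]+1* -4[8]-1
p2 O@[9]: -1[8]-1* -3[6]-1 -4[5]-1
p3 X@[8]: -1[7]+1* -3[5]-1 -4[4]-1
p4 O@[7]: -1[6]-1* -3[4]-1 -4[3]-1
p5 X@[6]: -1[5]-1 -3[3]-1 -4[2]+1*
p6 O@[2]: -1[1]-1*
p7 X@[1]: -1[0]+1*
p8 O@[0] terminal -1; root [12] d12

X winning at [12]: True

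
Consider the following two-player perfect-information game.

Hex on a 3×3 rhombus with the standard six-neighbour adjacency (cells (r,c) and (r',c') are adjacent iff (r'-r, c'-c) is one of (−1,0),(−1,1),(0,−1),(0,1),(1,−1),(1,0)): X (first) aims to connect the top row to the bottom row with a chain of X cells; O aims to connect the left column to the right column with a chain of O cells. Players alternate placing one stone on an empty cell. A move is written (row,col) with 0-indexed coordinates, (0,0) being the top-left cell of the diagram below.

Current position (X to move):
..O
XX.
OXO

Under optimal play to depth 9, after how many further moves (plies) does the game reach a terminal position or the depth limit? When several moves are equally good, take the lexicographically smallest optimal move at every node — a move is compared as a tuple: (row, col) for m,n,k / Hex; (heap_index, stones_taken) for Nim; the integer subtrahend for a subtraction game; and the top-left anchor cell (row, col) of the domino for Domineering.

[..O/XX./OXO] X move#1: (0,0):+1/X.O/XX./OXO*, (0,1):+1/.XO/XX./OXO, (1,2):+1/..O/XXX/OXO
[X.O/XX./OXO] end (terminal -1, O#2); searched ..O/XX./OXO to 9

PV length from [..O/XX./OXO]: 1 ply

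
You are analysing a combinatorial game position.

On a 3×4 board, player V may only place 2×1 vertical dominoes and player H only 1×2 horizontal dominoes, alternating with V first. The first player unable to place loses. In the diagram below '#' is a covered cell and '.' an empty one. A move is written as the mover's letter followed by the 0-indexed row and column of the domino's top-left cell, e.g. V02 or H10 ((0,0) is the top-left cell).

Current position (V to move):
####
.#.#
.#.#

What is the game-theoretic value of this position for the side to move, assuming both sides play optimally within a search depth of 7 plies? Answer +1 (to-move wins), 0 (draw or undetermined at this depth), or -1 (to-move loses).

value(####/.#.#/.#.#, V) = +1

ply 1, V at ####/.#.#/.#.# | V10=+1→####/##.#/##.#*; V12=+1→####/.###/.###
ply 2: ####/##.#/##.# is terminal -1 (H); from ####/.#.#/.#.# depth 7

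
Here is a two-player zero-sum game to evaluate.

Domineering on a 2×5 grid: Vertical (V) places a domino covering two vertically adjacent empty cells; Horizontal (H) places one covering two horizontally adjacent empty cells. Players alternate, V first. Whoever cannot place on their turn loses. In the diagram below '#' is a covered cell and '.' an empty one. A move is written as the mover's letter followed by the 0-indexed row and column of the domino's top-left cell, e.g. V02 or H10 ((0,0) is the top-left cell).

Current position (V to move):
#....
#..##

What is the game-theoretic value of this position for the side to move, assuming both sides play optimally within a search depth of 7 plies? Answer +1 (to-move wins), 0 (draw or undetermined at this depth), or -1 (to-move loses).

p1 V@[#..../#..##]: V01[##.../##.##]-1 V02[#.#../#.###]+1*
p2 H@[#.#../#.###]: H03[#.###/#.###]-1*
p3 V@[#.###/#.###]: V01[#####/#####]+1*
p4 H@[#####/#####] terminal -1; root [#..../#..##] d7

value(#..../#..##, V) = +1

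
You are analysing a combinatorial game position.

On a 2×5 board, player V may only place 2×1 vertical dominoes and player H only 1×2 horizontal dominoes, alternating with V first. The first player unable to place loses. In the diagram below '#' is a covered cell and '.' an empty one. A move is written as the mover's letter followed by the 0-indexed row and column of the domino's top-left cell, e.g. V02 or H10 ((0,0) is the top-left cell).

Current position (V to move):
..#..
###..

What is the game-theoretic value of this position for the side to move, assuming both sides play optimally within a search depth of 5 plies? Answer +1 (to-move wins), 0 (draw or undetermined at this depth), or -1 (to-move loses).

[..#../###..] V move#1: V03:+1/..##./####.*, V04:+1/..#.#/###.#
[..##./####.] H move#2: H00:-1/####./####.*
[####./####.] V move#3: V04:+1/#####/#####*
[#####/#####] end (terminal -1, H#4); searched ..#../###.. to 5

value(..#../###.., V) = +1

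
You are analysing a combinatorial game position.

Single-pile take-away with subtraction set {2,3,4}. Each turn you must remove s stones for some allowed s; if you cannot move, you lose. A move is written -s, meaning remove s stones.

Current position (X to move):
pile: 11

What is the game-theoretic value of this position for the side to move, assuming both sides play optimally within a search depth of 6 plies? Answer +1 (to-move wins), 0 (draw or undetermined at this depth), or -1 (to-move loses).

ply 1, X at 11 | -2=-1→9; -3=-1→8; -4=+1→7*
ply 2, O at 7 | -2=-1→5*; -3=-1→4; -4=-1→3
ply 3, X at 5 | -2=-1→3; -3=-1→2; -4=+1→1*
ply 4: 1 is terminal -1 (O); from 11 depth 6

value(11, X) = +1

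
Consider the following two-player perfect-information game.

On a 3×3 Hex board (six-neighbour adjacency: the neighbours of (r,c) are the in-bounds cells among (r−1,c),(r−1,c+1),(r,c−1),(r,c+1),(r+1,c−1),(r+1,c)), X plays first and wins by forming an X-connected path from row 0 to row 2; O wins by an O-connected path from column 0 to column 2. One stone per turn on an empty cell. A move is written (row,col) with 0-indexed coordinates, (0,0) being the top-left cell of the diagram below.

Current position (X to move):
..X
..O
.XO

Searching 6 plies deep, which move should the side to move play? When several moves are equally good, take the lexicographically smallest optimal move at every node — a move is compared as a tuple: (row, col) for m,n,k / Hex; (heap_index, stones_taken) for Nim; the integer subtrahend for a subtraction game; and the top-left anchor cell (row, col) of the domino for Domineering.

ply 1, X at ..X/..O/.XO | (0,0)=-1→X.X/..O/.XO; (0,1)=-1→.XX/..O/.XO; (1,0)=+1→..X/X.O/.XO*; (1,1)=+1→..X/.XO/.XO; (2,0)=+1→..X/..O/XXO
ply 2, O at ..X/X.O/.XO | (0,0)=-1→O.X/X.O/.XO*; (0,1)=-1→.OX/X.O/.XO; (1,1)=-1→..X/XOO/.XO; (2,0)=-1→..X/X.O/OXO
ply 3, X at O.X/X.O/.XO | (0,1)=+1→OXX/X.O/.XO*; (1,1)=+1→O.X/XXO/.XO; (2,0)=+1→O.X/X.O/XXO
ply 4, O at OXX/X.O/.XO | (1,1)=-1→OXX/XOO/.XO*; (2,0)=-1→OXX/X.O/OXO
ply 5, X at OXX/XOO/.XO | (2,0)=+1→OXX/XOO/XXO*
ply 6: OXX/XOO/XXO is terminal -1 (O); from ..X/..O/.XO depth 6

X's best at [..X/..O/.XO]: (1,0)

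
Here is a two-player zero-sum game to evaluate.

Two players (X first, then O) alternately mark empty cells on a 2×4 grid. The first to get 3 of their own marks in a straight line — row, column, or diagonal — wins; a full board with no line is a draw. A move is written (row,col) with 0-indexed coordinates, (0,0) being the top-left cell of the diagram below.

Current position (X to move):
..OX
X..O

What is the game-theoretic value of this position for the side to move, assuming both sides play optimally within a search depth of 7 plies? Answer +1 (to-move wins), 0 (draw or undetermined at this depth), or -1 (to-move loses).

p1 X@[..OX/X..O]: (0,0)[X.OX/X..O]+0* (0,1)[.XOX/X..O]+0 (1,1)[..OX/XX.O]+0 (1,2)[..OX/X.XO]+0
p2 O@[X.OX/X..O]: (0,1)[XOOX/X..O]+0* (1,1)[X.OX/XO.O]+0 (1,2)[X.OX/X.OO]+0
p3 X@[XOOX/X..O]: (1,1)[XOOX/XX.O]+0* (1,2)[XOOX/X.XO]+0
p4 O@[XOOX/XX.O]: (1,2)[XOOX/XXOO]+0*
p5 X@[XOOX/XXOO] terminal +0; root [..OX/X..O] d7

value(..OX/X..O, X) = 0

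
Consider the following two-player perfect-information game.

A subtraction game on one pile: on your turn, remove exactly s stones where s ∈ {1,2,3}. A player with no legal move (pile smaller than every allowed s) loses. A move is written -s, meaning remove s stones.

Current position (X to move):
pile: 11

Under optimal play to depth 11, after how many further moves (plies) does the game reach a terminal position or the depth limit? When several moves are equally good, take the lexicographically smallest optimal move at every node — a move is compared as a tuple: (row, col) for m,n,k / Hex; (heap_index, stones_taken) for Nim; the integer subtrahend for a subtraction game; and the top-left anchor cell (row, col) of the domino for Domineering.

p1 X@[11]: -1[10]-1 -2[9]-1 -3[8]+1*
p2 O@[8]: -1[7]-1* -2[6]-1 -3[5]-1
p3 X@[7]: -1[6]-1 -2[5]-1 -3[4]+1*
p4 O@[4]: -1[3]-1* -2[2]-1 -3[1]-1
p5 X@[3]: -1[2]-1 -2[1]-1 -3[0]+1*
p6 O@[0] terminal -1; root [11] d11

PV length from [11]: 5 plies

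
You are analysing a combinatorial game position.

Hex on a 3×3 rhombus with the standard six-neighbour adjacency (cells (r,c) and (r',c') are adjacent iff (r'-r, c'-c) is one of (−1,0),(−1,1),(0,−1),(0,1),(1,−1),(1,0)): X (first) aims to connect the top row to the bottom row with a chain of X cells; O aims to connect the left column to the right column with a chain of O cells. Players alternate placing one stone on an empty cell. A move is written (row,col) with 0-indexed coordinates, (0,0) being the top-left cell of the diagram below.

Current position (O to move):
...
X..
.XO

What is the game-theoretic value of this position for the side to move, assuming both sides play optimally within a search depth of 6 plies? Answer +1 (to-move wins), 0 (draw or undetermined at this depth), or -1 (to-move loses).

value(.../X../.XO, O) = -1

p1 O@[.../X../.XO]: (0,0)[O../X../.XO]-1* (0,1)[.O./X../.XO]-1 (0,2)[..O/X../.XO]-1 (1,1)[.../XO./.XO]-1 (1,2)[.../X.O/.XO]-1 (2,0)[.../X../OXO]-1
p2 X@[O../X../.XO]: (0,1)[OX./X../.XO]+1* (0,2)[O.X/X../.XO]+1 (1,1)[O../XX./.XO]+1 (1,2)[O../X.X/.XO]+1 (2,0)[O../X../XXO]+1
p3 O@[OX./X../.XO]: (0,2)[OXO/X../.XO]-1* (1,1)[OX./XO./.XO]-1 (1,2)[OX./X.O/.XO]-1 (2,0)[OX./X../OXO]-1
p4 X@[OXO/X../.XO]: (1,1)[OXO/XX./.XO]+1* (1,2)[OXO/X.X/.XO]+1 (2,0)[OXO/X../XXO]+1
p5 O@[OXO/XX./.XO] terminal -1; root [.../X../.XO] d6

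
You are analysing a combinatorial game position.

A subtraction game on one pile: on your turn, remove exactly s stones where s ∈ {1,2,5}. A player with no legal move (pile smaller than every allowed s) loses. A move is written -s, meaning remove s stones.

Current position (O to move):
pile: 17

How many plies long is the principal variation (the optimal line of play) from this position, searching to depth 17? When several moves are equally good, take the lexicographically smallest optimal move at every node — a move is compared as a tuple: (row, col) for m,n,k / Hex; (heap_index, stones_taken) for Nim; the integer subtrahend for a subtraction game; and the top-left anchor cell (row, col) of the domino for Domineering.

PV length from [17]: 11 plies

[17] O move#1: -1:-1/16, -2:+1/15*, -5:+1/12
[15] X move#2: -1:-1/14*, -2:-1/13, -5:-1/10
[14] O move#3: -1:-1/13, -2:+1/12*, -5:+1/9
[12] X move#4: -1:-1/11*, -2:-1/10, -5:-1/7
[11] O move#5: -1:-1/10, -2:+1/9*, -5:+1/6
[9] X move#6: -1:-1/8*, -2:-1/7, -5:-1/4
[8] O move#7: -1:-1/7, -2:+1/6*, -5:+1/3
[6] X move#8: -1:-1/5*, -2:-1/4, -5:-1/1
[5] O move#9: -1:-1/4, -2:+1/3*, -5:+1/0
[3] X move#10: -1:-1/2*, -2:-1/1
[2] O move#11: -1:-1/1, -2:+1/0*
[0] end (terminal -1, X#12); searched 17 to 17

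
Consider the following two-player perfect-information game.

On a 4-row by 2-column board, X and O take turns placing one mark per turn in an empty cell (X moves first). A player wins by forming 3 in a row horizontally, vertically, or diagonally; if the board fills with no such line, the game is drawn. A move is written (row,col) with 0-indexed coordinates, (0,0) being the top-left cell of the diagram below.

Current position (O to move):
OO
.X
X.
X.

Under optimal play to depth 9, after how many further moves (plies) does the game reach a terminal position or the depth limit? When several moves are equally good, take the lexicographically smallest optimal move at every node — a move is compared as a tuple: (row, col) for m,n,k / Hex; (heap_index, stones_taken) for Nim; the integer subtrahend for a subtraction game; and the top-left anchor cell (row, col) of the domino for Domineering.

[OO/.X/X./X.] O move#1: (1,0):+0/OO/OX/X./X.*, (2,1):-1/OO/.X/XO/X., (3,1):-1/OO/.X/X./XO
[OO/OX/X./X.] X move#2: (2,1):+0/OO/OX/XX/X.*, (3,1):+0/OO/OX/X./XX
[OO/OX/XX/X.] O move#3: (3,1):+0/OO/OX/XX/XO*
[OO/OX/XX/XO] end (terminal +0, X#4); searched OO/.X/X./X. to 9

PV length from [OO/.X/X./X.]: 3 plies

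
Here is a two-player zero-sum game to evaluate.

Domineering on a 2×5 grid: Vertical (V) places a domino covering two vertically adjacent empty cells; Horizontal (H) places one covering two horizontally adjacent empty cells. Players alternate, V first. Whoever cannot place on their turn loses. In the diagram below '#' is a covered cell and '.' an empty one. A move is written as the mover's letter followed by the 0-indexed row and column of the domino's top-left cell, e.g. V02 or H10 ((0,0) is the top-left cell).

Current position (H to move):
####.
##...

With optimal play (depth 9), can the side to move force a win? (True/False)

H winning at [####./##...]: True

p1 H@[####./##...]: H12[####./####.]-1 H13[####./##.##]+1*
p2 V@[####./##.##] terminal -1; root [####./##...] d9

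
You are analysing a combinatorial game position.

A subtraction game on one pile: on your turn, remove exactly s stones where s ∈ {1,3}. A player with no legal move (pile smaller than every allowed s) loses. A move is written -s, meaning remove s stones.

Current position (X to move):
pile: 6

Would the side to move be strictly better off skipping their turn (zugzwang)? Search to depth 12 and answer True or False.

ply 1, X at 6 | -1=-1→5*; -3=-1→3
ply 2, O at 5 | -1=+1→4*; -3=+1→2
ply 3, X at 4 | -1=-1→3*; -3=-1→1
ply 4, O at 3 | -1=+1→2*; -3=+1→0
ply 5, X at 2 | -1=-1→1*
ply 6, O at 1 | -1=+1→0*
ply 7: 0 is terminal -1 (X); from 6 depth 12
suppose X passes — search the same position with O to move:
pass> ply 1, O at 6 | -1=-1→5*; -3=-1→3
pass> ply 2, X at 5 | -1=+1→4*; -3=+1→2
pass> ply 3, O at 4 | -1=-1→3*; -3=-1→1
pass> ply 4, X at 3 | -1=+1→2*; -3=+1→0
pass> ply 5, O at 2 | -1=-1→1*
pass> ply 6, X at 1 | -1=+1→0*
pass> ply 7: 0 is terminal -1 (O); from 6 depth 12
for X: play -1, pass +1

zugzwang(6, X) = True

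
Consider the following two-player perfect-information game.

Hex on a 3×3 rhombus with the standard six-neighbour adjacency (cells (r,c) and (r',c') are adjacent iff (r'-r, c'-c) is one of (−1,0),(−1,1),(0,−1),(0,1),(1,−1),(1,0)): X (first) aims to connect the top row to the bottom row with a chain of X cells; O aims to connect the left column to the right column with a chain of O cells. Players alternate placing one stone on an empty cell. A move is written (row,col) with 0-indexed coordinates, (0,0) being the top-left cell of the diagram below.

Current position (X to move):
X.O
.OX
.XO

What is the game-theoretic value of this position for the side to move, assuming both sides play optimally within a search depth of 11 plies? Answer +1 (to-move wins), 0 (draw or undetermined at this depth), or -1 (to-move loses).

value(X.O/.OX/.XO, X) = -1

[X.O/.OX/.XO] X move#1: (0,1):-1/XXO/.OX/.XO*, (1,0):-1/X.O/XOX/.XO, (2,0):-1/X.O/.OX/XXO
[XXO/.OX/.XO] O move#2: (1,0):+1/XXO/OOX/.XO*, (2,0):+1/XXO/.OX/OXO
[XXO/OOX/.XO] end (terminal -1, X#3); searched X.O/.OX/.XO to 11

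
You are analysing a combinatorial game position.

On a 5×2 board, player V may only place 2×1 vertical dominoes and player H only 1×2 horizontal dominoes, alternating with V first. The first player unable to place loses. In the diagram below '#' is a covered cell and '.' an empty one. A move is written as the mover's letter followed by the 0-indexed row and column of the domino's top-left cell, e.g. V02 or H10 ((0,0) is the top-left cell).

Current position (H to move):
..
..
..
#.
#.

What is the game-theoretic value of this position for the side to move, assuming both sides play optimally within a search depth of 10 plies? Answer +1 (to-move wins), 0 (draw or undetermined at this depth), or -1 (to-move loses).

p1 H@[../../../#./#.]: H00[##/../../#./#.]-1 H10[../##/../#./#.]+1* H20[../../##/#./#.]-1
p2 V@[../##/../#./#.]: V21[../##/.#/##/#.]-1* V31[../##/../##/##]-1
p3 H@[../##/.#/##/#.]: H00[##/##/.#/##/#.]+1*
p4 V@[##/##/.#/##/#.] terminal -1; root [../../../#./#.] d10

value(../../../#./#., H) = +1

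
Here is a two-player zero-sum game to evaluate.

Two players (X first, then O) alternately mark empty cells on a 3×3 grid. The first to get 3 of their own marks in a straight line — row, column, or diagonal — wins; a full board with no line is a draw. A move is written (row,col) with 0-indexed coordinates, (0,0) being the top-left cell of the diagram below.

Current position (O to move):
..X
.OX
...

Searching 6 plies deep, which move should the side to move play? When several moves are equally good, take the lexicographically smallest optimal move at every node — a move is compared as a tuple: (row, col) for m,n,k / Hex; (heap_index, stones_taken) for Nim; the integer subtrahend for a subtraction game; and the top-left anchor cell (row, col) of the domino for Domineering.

O's best at [..X/.OX/...]: (2,2)

p1 O@[..X/.OX/...]: (0,0)[O.X/.OX/...]-1 (0,1)[.OX/.OX/...]-1 (1,0)[..X/OOX/...]-1 (2,0)[..X/.OX/O..]-1 (2,1)[..X/.OX/.O.]-1 (2,2)[..X/.OX/..O]+0*
p2 X@[..X/.OX/..O]: (0,0)[X.X/.OX/..O]+0* (0,1)[.XX/.OX/..O]-1 (1,0)[..X/XOX/..O]-1 (2,0)[..X/.OX/X.O]-1 (2,1)[..X/.OX/.XO]-1
p3 O@[X.X/.OX/..O]: (0,1)[XOX/.OX/..O]+0* (1,0)[X.X/OOX/..O]-1 (2,0)[X.X/.OX/O.O]-1 (2,1)[X.X/.OX/.OO]-1
p4 X@[XOX/.OX/..O]: (1,0)[XOX/XOX/..O]-1 (2,0)[XOX/.OX/X.O]-1 (2,1)[XOX/.OX/.XO]+0*
p5 O@[XOX/.OX/.XO]: (1,0)[XOX/OOX/.XO]+0* (2,0)[XOX/.OX/OXO]+0
p6 X@[XOX/OOX/.XO]: (2,0)[XOX/OOX/XXO]+0*
p7 O@[XOX/OOX/XXO] terminal +0; root [..X/.OX/...] d6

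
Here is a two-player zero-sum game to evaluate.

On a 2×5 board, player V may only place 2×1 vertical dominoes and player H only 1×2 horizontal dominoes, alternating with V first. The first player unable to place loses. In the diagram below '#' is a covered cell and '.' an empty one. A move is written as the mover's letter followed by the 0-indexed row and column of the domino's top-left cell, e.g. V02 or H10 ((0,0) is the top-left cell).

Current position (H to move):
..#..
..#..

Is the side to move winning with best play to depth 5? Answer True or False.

H winning at [..#../..#..]: False

ply 1, H at ..#../..#.. | H00=-1→###../..#..*; H03=-1→..###/..#..; H10=-1→..#../###..; H13=-1→..#../..###
ply 2, V at ###../..#.. | V03=+1→####./..##.*; V04=+1→###.#/..#.#
ply 3, H at ####./..##. | H10=-1→####./####.*
ply 4, V at ####./####. | V04=+1→#####/#####*
ply 5: #####/##### is terminal -1 (H); from ..#../..#.. depth 5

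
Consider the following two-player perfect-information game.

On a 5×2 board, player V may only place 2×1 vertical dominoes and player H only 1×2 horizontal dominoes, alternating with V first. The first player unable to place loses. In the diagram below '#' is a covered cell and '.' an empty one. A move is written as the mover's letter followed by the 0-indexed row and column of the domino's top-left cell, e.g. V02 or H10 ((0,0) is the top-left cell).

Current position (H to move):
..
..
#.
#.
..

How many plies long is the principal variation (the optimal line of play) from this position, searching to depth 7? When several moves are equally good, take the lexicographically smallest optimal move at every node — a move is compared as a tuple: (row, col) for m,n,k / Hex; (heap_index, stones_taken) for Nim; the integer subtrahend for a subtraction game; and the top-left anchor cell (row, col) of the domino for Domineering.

ply 1, H at ../../#./#./.. | H00=+1→##/../#./#./..*; H10=+1→../##/#./#./..; H40=-1→../../#./#./##
ply 2, V at ##/../#./#./.. | V11=-1→##/.#/##/#./..*; V21=-1→##/../##/##/..; V31=-1→##/../#./##/.#
ply 3, H at ##/.#/##/#./.. | H40=+1→##/.#/##/#./##*
ply 4: ##/.#/##/#./## is terminal -1 (V); from ../../#./#./.. depth 7

PV length from [../../#./#./..]: 3 plies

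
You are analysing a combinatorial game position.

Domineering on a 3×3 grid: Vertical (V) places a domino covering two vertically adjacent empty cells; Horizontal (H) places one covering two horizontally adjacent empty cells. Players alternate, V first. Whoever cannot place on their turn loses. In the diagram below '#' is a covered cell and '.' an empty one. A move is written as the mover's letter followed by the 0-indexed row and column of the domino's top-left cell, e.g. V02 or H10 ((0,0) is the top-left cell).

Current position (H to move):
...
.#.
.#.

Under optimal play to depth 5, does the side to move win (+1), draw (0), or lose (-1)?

[.../.#./.#.] H move#1: H00:-1/##./.#./.#.*, H01:-1/.##/.#./.#.
[##./.#./.#.] V move#2: V02:+1/###/.##/.#.*, V10:+1/##./##./##., V12:+1/##./.##/.##
[###/.##/.#.] end (terminal -1, H#3); searched .../.#./.#. to 5

value(.../.#./.#., H) = -1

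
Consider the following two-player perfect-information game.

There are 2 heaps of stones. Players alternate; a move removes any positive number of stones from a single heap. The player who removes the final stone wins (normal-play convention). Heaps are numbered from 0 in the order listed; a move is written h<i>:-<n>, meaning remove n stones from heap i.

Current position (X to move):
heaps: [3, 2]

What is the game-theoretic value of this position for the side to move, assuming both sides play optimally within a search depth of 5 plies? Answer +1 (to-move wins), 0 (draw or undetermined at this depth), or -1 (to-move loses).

[(3,2)] X move#1: h0:-1:+1/(2,2)*, h0:-2:-1/(1,2), h0:-3:-1/(0,2), h1:-1:-1/(3,1), h1:-2:-1/(3,0)
[(2,2)] O move#2: h0:-1:-1/(1,2)*, h0:-2:-1/(0,2), h1:-1:-1/(2,1), h1:-2:-1/(2,0)
[(1,2)] X move#3: h0:-1:-1/(0,2), h1:-1:+1/(1,1)*, h1:-2:-1/(1,0)
[(1,1)] O move#4: h0:-1:-1/(0,1)*, h1:-1:-1/(1,0)
[(0,1)] X move#5: h1:-1:+1/(0,0)*
[(0,0)] end (terminal -1, O#6); searched (3,2) to 5

value((3,2), X) = +1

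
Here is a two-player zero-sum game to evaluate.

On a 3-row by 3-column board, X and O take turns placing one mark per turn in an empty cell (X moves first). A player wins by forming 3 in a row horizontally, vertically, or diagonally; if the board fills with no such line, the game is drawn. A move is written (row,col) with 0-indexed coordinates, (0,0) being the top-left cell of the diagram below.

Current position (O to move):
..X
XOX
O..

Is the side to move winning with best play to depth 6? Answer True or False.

p1 O@[..X/XOX/O..]: (0,0)[O.X/XOX/O..]-1 (0,1)[.OX/XOX/O..]-1 (2,1)[..X/XOX/OO.]-1 (2,2)[..X/XOX/O.O]+1*
p2 X@[..X/XOX/O.O]: (0,0)[X.X/XOX/O.O]-1* (0,1)[.XX/XOX/O.O]-1 (2,1)[..X/XOX/OXO]-1
p3 O@[X.X/XOX/O.O]: (0,1)[XOX/XOX/O.O]+0 (2,1)[X.X/XOX/OOO]+1*
p4 X@[X.X/XOX/OOO] terminal -1; root [..X/XOX/O..] d6

O winning at [..X/XOX/O..]: True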